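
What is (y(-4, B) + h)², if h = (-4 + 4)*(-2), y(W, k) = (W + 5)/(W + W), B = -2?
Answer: 1/64 ≈ 0.015625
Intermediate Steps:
y(W, k) = (5 + W)/(2*W) (y(W, k) = (5 + W)/((2*W)) = (5 + W)*(1/(2*W)) = (5 + W)/(2*W))
h = 0 (h = 0*(-2) = 0)
(y(-4, B) + h)² = ((½)*(5 - 4)/(-4) + 0)² = ((½)*(-¼)*1 + 0)² = (-⅛ + 0)² = (-⅛)² = 1/64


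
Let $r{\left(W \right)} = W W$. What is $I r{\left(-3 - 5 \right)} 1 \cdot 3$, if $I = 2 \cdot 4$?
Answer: $1536$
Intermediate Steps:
$r{\left(W \right)} = W^{2}$
$I = 8$
$I r{\left(-3 - 5 \right)} 1 \cdot 3 = 8 \left(-3 - 5\right)^{2} \cdot 1 \cdot 3 = 8 \left(-3 - 5\right)^{2} \cdot 3 = 8 \left(-8\right)^{2} \cdot 3 = 8 \cdot 64 \cdot 3 = 512 \cdot 3 = 1536$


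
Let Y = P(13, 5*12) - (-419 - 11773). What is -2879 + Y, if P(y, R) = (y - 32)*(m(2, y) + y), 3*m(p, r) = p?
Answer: 27160/3 ≈ 9053.3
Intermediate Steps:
m(p, r) = p/3
P(y, R) = (-32 + y)*(⅔ + y) (P(y, R) = (y - 32)*((⅓)*2 + y) = (-32 + y)*(⅔ + y))
Y = 35797/3 (Y = (-64/3 + 13² - 94/3*13) - (-419 - 11773) = (-64/3 + 169 - 1222/3) - 1*(-12192) = -779/3 + 12192 = 35797/3 ≈ 11932.)
-2879 + Y = -2879 + 35797/3 = 27160/3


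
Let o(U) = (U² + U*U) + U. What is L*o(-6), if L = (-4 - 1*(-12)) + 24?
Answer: 2112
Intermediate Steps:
o(U) = U + 2*U² (o(U) = (U² + U²) + U = 2*U² + U = U + 2*U²)
L = 32 (L = (-4 + 12) + 24 = 8 + 24 = 32)
L*o(-6) = 32*(-6*(1 + 2*(-6))) = 32*(-6*(1 - 12)) = 32*(-6*(-11)) = 32*66 = 2112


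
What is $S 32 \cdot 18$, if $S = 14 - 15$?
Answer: $-576$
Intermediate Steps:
$S = -1$
$S 32 \cdot 18 = \left(-1\right) 32 \cdot 18 = \left(-32\right) 18 = -576$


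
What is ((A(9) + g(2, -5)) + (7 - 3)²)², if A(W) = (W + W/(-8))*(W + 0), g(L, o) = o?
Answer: 429025/64 ≈ 6703.5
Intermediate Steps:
A(W) = 7*W²/8 (A(W) = (W + W*(-⅛))*W = (W - W/8)*W = (7*W/8)*W = 7*W²/8)
((A(9) + g(2, -5)) + (7 - 3)²)² = (((7/8)*9² - 5) + (7 - 3)²)² = (((7/8)*81 - 5) + 4²)² = ((567/8 - 5) + 16)² = (527/8 + 16)² = (655/8)² = 429025/64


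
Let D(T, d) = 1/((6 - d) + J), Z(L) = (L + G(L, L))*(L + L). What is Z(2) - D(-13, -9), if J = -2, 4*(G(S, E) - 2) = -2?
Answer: 181/13 ≈ 13.923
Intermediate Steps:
G(S, E) = 3/2 (G(S, E) = 2 + (¼)*(-2) = 2 - ½ = 3/2)
Z(L) = 2*L*(3/2 + L) (Z(L) = (L + 3/2)*(L + L) = (3/2 + L)*(2*L) = 2*L*(3/2 + L))
D(T, d) = 1/(4 - d) (D(T, d) = 1/((6 - d) - 2) = 1/(4 - d))
Z(2) - D(-13, -9) = 2*(3 + 2*2) - (-1)/(-4 - 9) = 2*(3 + 4) - (-1)/(-13) = 2*7 - (-1)*(-1)/13 = 14 - 1*1/13 = 14 - 1/13 = 181/13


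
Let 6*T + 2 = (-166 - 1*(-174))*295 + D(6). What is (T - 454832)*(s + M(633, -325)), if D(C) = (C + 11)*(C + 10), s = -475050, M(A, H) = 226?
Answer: 647271055144/3 ≈ 2.1576e+11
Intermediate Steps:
D(C) = (10 + C)*(11 + C) (D(C) = (11 + C)*(10 + C) = (10 + C)*(11 + C))
T = 1315/3 (T = -1/3 + ((-166 - 1*(-174))*295 + (110 + 6**2 + 21*6))/6 = -1/3 + ((-166 + 174)*295 + (110 + 36 + 126))/6 = -1/3 + (8*295 + 272)/6 = -1/3 + (2360 + 272)/6 = -1/3 + (1/6)*2632 = -1/3 + 1316/3 = 1315/3 ≈ 438.33)
(T - 454832)*(s + M(633, -325)) = (1315/3 - 454832)*(-475050 + 226) = -1363181/3*(-474824) = 647271055144/3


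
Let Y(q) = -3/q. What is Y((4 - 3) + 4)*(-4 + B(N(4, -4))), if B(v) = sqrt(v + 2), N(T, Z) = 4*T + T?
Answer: 12/5 - 3*sqrt(22)/5 ≈ -0.41425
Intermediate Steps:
N(T, Z) = 5*T
B(v) = sqrt(2 + v)
Y((4 - 3) + 4)*(-4 + B(N(4, -4))) = (-3/((4 - 3) + 4))*(-4 + sqrt(2 + 5*4)) = (-3/(1 + 4))*(-4 + sqrt(2 + 20)) = (-3/5)*(-4 + sqrt(22)) = (-3*1/5)*(-4 + sqrt(22)) = -3*(-4 + sqrt(22))/5 = 12/5 - 3*sqrt(22)/5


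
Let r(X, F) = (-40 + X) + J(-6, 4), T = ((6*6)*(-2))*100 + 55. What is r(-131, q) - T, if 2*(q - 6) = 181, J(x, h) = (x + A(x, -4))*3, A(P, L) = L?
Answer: 6944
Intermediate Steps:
T = -7145 (T = (36*(-2))*100 + 55 = -72*100 + 55 = -7200 + 55 = -7145)
J(x, h) = -12 + 3*x (J(x, h) = (x - 4)*3 = (-4 + x)*3 = -12 + 3*x)
q = 193/2 (q = 6 + (1/2)*181 = 6 + 181/2 = 193/2 ≈ 96.500)
r(X, F) = -70 + X (r(X, F) = (-40 + X) + (-12 + 3*(-6)) = (-40 + X) + (-12 - 18) = (-40 + X) - 30 = -70 + X)
r(-131, q) - T = (-70 - 131) - 1*(-7145) = -201 + 7145 = 6944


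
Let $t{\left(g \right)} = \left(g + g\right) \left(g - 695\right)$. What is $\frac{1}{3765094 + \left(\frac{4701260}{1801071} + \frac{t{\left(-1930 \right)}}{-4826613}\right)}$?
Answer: $\frac{2897690900841}{10910080105214619014} \approx 2.656 \cdot 10^{-7}$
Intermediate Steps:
$t{\left(g \right)} = 2 g \left(-695 + g\right)$
$\frac{1}{3765094 + \left(\frac{4701260}{1801071} + \frac{t{\left(-1930 \right)}}{-4826613}\right)} = \frac{1}{3765094 + \left(\frac{4701260}{1801071} + \frac{2 \left(-1930\right) \left(-695 - 1930\right)}{-4826613}\right)} = \frac{1}{3765094 + \left(4701260 \cdot \frac{1}{1801071} + 2 \left(-1930\right) \left(-2625\right) \left(- \frac{1}{4826613}\right)\right)} = \frac{1}{3765094 + \left(\frac{4701260}{1801071} + 10132500 \left(- \frac{1}{4826613}\right)\right)} = \frac{1}{3765094 + \left(\frac{4701260}{1801071} - \frac{3377500}{1608871}\right)} = \frac{1}{3765094 + \frac{1480603574960}{2897690900841}} = \frac{1}{\frac{10910080105214619014}{2897690900841}} = \frac{2897690900841}{10910080105214619014}$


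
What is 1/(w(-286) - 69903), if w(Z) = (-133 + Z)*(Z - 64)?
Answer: 1/76747 ≈ 1.3030e-5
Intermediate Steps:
w(Z) = (-133 + Z)*(-64 + Z)
1/(w(-286) - 69903) = 1/((8512 + (-286)² - 197*(-286)) - 69903) = 1/((8512 + 81796 + 56342) - 69903) = 1/(146650 - 69903) = 1/76747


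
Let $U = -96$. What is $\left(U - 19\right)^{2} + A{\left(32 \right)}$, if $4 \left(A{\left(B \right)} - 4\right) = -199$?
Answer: $\frac{52717}{4} \approx 13179.0$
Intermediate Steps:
$A{\left(B \right)} = - \frac{183}{4}$ ($A{\left(B \right)} = 4 + \frac{1}{4} \left(-199\right) = 4 - \frac{199}{4} = - \frac{183}{4}$)
$\left(U - 19\right)^{2} + A{\left(32 \right)} = \left(-96 - 19\right)^{2} - \frac{183}{4} = \left(-115\right)^{2} - \frac{183}{4} = 13225 - \frac{183}{4} = \frac{52717}{4}$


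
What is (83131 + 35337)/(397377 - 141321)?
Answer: 29617/64014 ≈ 0.46266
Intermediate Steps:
(83131 + 35337)/(397377 - 141321) = 118468/256056 = 118468*(1/256056) = 29617/64014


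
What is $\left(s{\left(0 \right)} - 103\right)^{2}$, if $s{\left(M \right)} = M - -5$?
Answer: $9604$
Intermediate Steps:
$s{\left(M \right)} = 5 + M$ ($s{\left(M \right)} = M + 5 = 5 + M$)
$\left(s{\left(0 \right)} - 103\right)^{2} = \left(\left(5 + 0\right) - 103\right)^{2} = \left(5 - 103\right)^{2} = \left(-98\right)^{2} = 9604$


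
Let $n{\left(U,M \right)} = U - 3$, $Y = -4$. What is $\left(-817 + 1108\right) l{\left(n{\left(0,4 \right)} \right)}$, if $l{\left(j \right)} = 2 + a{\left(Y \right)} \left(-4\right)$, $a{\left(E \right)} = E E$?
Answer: $-18042$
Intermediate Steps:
$a{\left(E \right)} = E^{2}$
$n{\left(U,M \right)} = -3 + U$
$l{\left(j \right)} = -62$ ($l{\left(j \right)} = 2 + \left(-4\right)^{2} \left(-4\right) = 2 + 16 \left(-4\right) = 2 - 64 = -62$)
$\left(-817 + 1108\right) l{\left(n{\left(0,4 \right)} \right)} = \left(-817 + 1108\right) \left(-62\right) = 291 \left(-62\right) = -18042$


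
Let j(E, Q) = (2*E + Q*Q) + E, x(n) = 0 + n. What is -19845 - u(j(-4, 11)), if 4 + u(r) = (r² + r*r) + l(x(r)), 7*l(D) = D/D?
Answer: -305222/7 ≈ -43603.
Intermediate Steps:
x(n) = n
j(E, Q) = Q² + 3*E (j(E, Q) = (2*E + Q²) + E = (Q² + 2*E) + E = Q² + 3*E)
l(D) = ⅐ (l(D) = (D/D)/7 = (⅐)*1 = ⅐)
u(r) = -27/7 + 2*r² (u(r) = -4 + ((r² + r*r) + ⅐) = -4 + ((r² + r²) + ⅐) = -4 + (2*r² + ⅐) = -4 + (⅐ + 2*r²) = -27/7 + 2*r²)
-19845 - u(j(-4, 11)) = -19845 - (-27/7 + 2*(11² + 3*(-4))²) = -19845 - (-27/7 + 2*(121 - 12)²) = -19845 - (-27/7 + 2*109²) = -19845 - (-27/7 + 2*11881) = -19845 - (-27/7 + 23762) = -19845 - 1*166307/7 = -19845 - 166307/7 = -305222/7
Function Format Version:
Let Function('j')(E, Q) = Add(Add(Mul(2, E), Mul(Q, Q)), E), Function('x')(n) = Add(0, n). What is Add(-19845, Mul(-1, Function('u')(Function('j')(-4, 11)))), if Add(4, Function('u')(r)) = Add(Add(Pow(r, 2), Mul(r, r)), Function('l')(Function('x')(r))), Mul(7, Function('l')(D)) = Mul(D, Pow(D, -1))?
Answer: Rational(-305222, 7) ≈ -43603.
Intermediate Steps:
Function('x')(n) = n
Function('j')(E, Q) = Add(Pow(Q, 2), Mul(3, E)) (Function('j')(E, Q) = Add(Add(Mul(2, E), Pow(Q, 2)), E) = Add(Add(Pow(Q, 2), Mul(2, E)), E) = Add(Pow(Q, 2), Mul(3, E)))
Function('l')(D) = Rational(1, 7) (Function('l')(D) = Mul(Rational(1, 7), Mul(D, Pow(D, -1))) = Mul(Rational(1, 7), 1) = Rational(1, 7))
Function('u')(r) = Add(Rational(-27, 7), Mul(2, Pow(r, 2))) (Function('u')(r) = Add(-4, Add(Add(Pow(r, 2), Mul(r, r)), Rational(1, 7))) = Add(-4, Add(Add(Pow(r, 2), Pow(r, 2)), Rational(1, 7))) = Add(-4, Add(Mul(2, Pow(r, 2)), Rational(1, 7))) = Add(-4, Add(Rational(1, 7), Mul(2, Pow(r, 2)))) = Add(Rational(-27, 7), Mul(2, Pow(r, 2))))
Add(-19845, Mul(-1, Function('u')(Function('j')(-4, 11)))) = Add(-19845, Mul(-1, Add(Rational(-27, 7), Mul(2, Pow(Add(Pow(11, 2), Mul(3, -4)), 2))))) = Add(-19845, Mul(-1, Add(Rational(-27, 7), Mul(2, Pow(Add(121, -12), 2))))) = Add(-19845, Mul(-1, Add(Rational(-27, 7), Mul(2, Pow(109, 2))))) = Add(-19845, Mul(-1, Add(Rational(-27, 7), Mul(2, 11881)))) = Add(-19845, Mul(-1, Add(Rational(-27, 7), 23762))) = Add(-19845, Mul(-1, Rational(166307, 7))) = Add(-19845, Rational(-166307, 7)) = Rational(-305222, 7)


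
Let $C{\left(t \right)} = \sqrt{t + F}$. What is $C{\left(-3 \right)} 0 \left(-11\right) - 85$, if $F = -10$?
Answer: $-85$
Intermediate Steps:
$C{\left(t \right)} = \sqrt{-10 + t}$ ($C{\left(t \right)} = \sqrt{t - 10} = \sqrt{-10 + t}$)
$C{\left(-3 \right)} 0 \left(-11\right) - 85 = \sqrt{-10 - 3} \cdot 0 \left(-11\right) - 85 = \sqrt{-13} \cdot 0 - 85 = i \sqrt{13} \cdot 0 - 85 = 0 - 85 = -85$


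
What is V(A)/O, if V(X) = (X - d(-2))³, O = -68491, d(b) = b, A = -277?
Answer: 20796875/68491 ≈ 303.64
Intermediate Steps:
V(X) = (2 + X)³ (V(X) = (X - 1*(-2))³ = (X + 2)³ = (2 + X)³)
V(A)/O = (2 - 277)³/(-68491) = (-275)³*(-1/68491) = -20796875*(-1/68491) = 20796875/68491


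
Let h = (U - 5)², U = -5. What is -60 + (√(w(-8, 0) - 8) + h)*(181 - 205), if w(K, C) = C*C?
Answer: -2460 - 48*I*√2 ≈ -2460.0 - 67.882*I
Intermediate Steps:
h = 100 (h = (-5 - 5)² = (-10)² = 100)
w(K, C) = C²
-60 + (√(w(-8, 0) - 8) + h)*(181 - 205) = -60 + (√(0² - 8) + 100)*(181 - 205) = -60 + (√(0 - 8) + 100)*(-24) = -60 + (√(-8) + 100)*(-24) = -60 + (2*I*√2 + 100)*(-24) = -60 + (100 + 2*I*√2)*(-24) = -60 + (-2400 - 48*I*√2) = -2460 - 48*I*√2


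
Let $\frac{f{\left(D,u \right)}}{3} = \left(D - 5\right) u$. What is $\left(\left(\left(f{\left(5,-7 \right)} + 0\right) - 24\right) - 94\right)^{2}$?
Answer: $13924$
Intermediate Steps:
$f{\left(D,u \right)} = 3 u \left(-5 + D\right)$ ($f{\left(D,u \right)} = 3 \left(D - 5\right) u = 3 \left(-5 + D\right) u = 3 u \left(-5 + D\right)$)
$\left(\left(\left(f{\left(5,-7 \right)} + 0\right) - 24\right) - 94\right)^{2} = \left(\left(\left(3 \left(-7\right) \left(-5 + 5\right) + 0\right) - 24\right) - 94\right)^{2} = \left(\left(\left(3 \left(-7\right) 0 + 0\right) - 24\right) - 94\right)^{2} = \left(\left(\left(0 + 0\right) - 24\right) - 94\right)^{2} = \left(\left(0 - 24\right) - 94\right)^{2} = \left(-24 - 94\right)^{2} = \left(-118\right)^{2} = 13924$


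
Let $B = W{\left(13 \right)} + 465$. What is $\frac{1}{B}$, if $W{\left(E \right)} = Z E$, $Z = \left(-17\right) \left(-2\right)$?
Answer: $\frac{1}{907} \approx 0.0011025$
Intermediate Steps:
$Z = 34$
$W{\left(E \right)} = 34 E$
$B = 907$ ($B = 34 \cdot 13 + 465 = 442 + 465 = 907$)
$\frac{1}{B} = \frac{1}{907}$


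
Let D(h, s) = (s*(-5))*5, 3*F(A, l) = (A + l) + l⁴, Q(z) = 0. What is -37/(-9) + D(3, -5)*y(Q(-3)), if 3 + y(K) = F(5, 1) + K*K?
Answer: -713/9 ≈ -79.222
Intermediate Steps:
F(A, l) = A/3 + l/3 + l⁴/3 (F(A, l) = ((A + l) + l⁴)/3 = (A + l + l⁴)/3 = A/3 + l/3 + l⁴/3)
D(h, s) = -25*s (D(h, s) = -5*s*5 = -25*s)
y(K) = -⅔ + K² (y(K) = -3 + (((⅓)*5 + (⅓)*1 + (⅓)*1⁴) + K*K) = -3 + ((5/3 + ⅓ + (⅓)*1) + K²) = -3 + ((5/3 + ⅓ + ⅓) + K²) = -3 + (7/3 + K²) = -⅔ + K²)
-37/(-9) + D(3, -5)*y(Q(-3)) = -37/(-9) + (-25*(-5))*(-⅔ + 0²) = -37*(-⅑) + 125*(-⅔ + 0) = 37/9 + 125*(-⅔) = 37/9 - 250/3 = -713/9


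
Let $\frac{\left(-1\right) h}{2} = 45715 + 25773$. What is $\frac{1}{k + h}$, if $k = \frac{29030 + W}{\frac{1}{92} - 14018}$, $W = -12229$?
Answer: $- \frac{1289655}{184391258972} \approx -6.9941 \cdot 10^{-6}$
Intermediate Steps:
$h = -142976$ ($h = - 2 \left(45715 + 25773\right) = \left(-2\right) 71488 = -142976$)
$k = - \frac{1545692}{1289655}$ ($k = \frac{29030 - 12229}{\frac{1}{92} - 14018} = \frac{16801}{\frac{1}{92} - 14018} = \frac{16801}{- \frac{1289655}{92}} = 16801 \left(- \frac{92}{1289655}\right) = - \frac{1545692}{1289655} \approx -1.1985$)
$\frac{1}{k + h} = \frac{1}{- \frac{1545692}{1289655} - 142976} = \frac{1}{- \frac{184391258972}{1289655}} = - \frac{1289655}{184391258972}$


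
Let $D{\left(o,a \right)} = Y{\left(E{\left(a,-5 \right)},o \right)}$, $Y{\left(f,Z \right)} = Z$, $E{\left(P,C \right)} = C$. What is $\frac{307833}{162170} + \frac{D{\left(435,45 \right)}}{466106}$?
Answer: $\frac{35888338062}{18897102505} \approx 1.8991$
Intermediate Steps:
$D{\left(o,a \right)} = o$
$\frac{307833}{162170} + \frac{D{\left(435,45 \right)}}{466106} = \frac{307833}{162170} + \frac{435}{466106} = \frac{35888338062}{18897102505}$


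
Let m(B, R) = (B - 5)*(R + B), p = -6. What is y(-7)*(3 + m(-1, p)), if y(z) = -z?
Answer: 315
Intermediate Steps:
m(B, R) = (-5 + B)*(B + R)
y(-7)*(3 + m(-1, p)) = (-1*(-7))*(3 + ((-1)**2 - 5*(-1) - 5*(-6) - 1*(-6))) = 7*(3 + (1 + 5 + 30 + 6)) = 7*(3 + 42) = 7*45 = 315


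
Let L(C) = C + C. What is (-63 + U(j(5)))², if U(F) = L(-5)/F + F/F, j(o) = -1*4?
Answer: 14161/4 ≈ 3540.3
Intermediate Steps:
j(o) = -4
L(C) = 2*C
U(F) = 1 - 10/F (U(F) = (2*(-5))/F + F/F = -10/F + 1 = 1 - 10/F)
(-63 + U(j(5)))² = (-63 + (-10 - 4)/(-4))² = (-63 - ¼*(-14))² = (-63 + 7/2)² = (-119/2)² = 14161/4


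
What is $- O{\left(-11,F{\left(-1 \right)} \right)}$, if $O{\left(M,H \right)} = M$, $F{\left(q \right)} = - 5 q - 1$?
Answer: $11$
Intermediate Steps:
$F{\left(q \right)} = -1 - 5 q$
$- O{\left(-11,F{\left(-1 \right)} \right)} = \left(-1\right) \left(-11\right) = 11$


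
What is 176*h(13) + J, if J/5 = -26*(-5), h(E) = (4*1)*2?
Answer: 2058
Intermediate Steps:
h(E) = 8 (h(E) = 4*2 = 8)
J = 650 (J = 5*(-26*(-5)) = 5*130 = 650)
176*h(13) + J = 176*8 + 650 = 1408 + 650 = 2058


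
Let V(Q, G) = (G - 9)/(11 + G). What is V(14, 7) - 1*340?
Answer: -3061/9 ≈ -340.11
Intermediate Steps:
V(Q, G) = (-9 + G)/(11 + G)
V(14, 7) - 1*340 = (-9 + 7)/(11 + 7) - 1*340 = -2/18 - 340 = (1/18)*(-2) - 340 = -1/9 - 340 = -3061/9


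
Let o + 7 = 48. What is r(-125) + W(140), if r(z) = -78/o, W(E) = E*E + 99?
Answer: 807581/41 ≈ 19697.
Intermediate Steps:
o = 41 (o = -7 + 48 = 41)
W(E) = 99 + E**2 (W(E) = E**2 + 99 = 99 + E**2)
r(z) = -78/41
r(-125) + W(140) = -78/41 + (99 + 140**2) = -78/41 + (99 + 19600) = -78/41 + 19699 = 807581/41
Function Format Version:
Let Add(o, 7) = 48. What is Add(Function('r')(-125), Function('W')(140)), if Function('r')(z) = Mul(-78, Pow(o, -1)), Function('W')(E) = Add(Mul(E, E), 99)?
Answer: Rational(807581, 41) ≈ 19697.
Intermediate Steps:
o = 41 (o = Add(-7, 48) = 41)
Function('W')(E) = Add(99, Pow(E, 2)) (Function('W')(E) = Add(Pow(E, 2), 99) = Add(99, Pow(E, 2)))
Function('r')(z) = Rational(-78, 41) (Function('r')(z) = Mul(-78, Pow(41, -1)) = Mul(-78, Rational(1, 41)) = Rational(-78, 41))
Add(Function('r')(-125), Function('W')(140)) = Add(Rational(-78, 41), Add(99, Pow(140, 2))) = Add(Rational(-78, 41), Add(99, 19600)) = Add(Rational(-78, 41), 19699) = Rational(807581, 41)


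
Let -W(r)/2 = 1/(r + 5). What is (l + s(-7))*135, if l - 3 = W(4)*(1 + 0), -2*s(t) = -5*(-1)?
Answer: 75/2 ≈ 37.500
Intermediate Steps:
W(r) = -2/(5 + r) (W(r) = -2/(r + 5) = -2/(5 + r))
s(t) = -5/2 (s(t) = -(-5)*(-1)/2 = -½*5 = -5/2)
l = 25/9 (l = 3 + (-2/(5 + 4))*(1 + 0) = 3 - 2/9*1 = 3 - 2/9 = 25/9 ≈ 2.7778)
(l + s(-7))*135 = (25/9 - 5/2)*135 = (5/18)*135 = 75/2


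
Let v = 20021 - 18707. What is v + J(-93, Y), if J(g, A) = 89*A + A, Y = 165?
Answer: 16164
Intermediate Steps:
J(g, A) = 90*A
v = 1314
v + J(-93, Y) = 1314 + 90*165 = 1314 + 14850 = 16164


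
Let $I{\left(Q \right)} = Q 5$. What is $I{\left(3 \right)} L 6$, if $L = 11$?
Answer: $990$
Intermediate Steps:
$I{\left(Q \right)} = 5 Q$
$I{\left(3 \right)} L 6 = 5 \cdot 3 \cdot 11 \cdot 6 = 15 \cdot 11 \cdot 6 = 165 \cdot 6 = 990$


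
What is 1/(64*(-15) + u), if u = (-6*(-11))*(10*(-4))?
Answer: -1/3600 ≈ -0.00027778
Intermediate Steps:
u = -2640 (u = 66*(-40) = -2640)
1/(64*(-15) + u) = 1/(64*(-15) - 2640) = 1/(-960 - 2640) = 1/(-3600) = -1/3600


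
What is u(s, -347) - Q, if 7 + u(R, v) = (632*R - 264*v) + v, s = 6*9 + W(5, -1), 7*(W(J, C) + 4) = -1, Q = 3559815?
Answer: -24059359/7 ≈ -3.4371e+6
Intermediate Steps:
W(J, C) = -29/7 (W(J, C) = -4 + (⅐)*(-1) = -4 - ⅐ = -29/7)
s = 349/7 (s = 6*9 - 29/7 = 54 - 29/7 = 349/7 ≈ 49.857)
u(R, v) = -7 - 263*v + 632*R (u(R, v) = -7 + ((632*R - 264*v) + v) = -7 + ((-264*v + 632*R) + v) = -7 + (-263*v + 632*R) = -7 - 263*v + 632*R)
u(s, -347) - Q = (-7 - 263*(-347) + 632*(349/7)) - 1*3559815 = (-7 + 91261 + 220568/7) - 3559815 = 859346/7 - 3559815 = -24059359/7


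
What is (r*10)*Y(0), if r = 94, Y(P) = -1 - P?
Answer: -940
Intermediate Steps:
(r*10)*Y(0) = (94*10)*(-1 - 1*0) = 940*(-1 + 0) = 940*(-1) = -940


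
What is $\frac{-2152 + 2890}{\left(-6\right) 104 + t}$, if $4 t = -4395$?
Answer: $- \frac{984}{2297} \approx -0.42838$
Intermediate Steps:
$t = - \frac{4395}{4}$ ($t = \frac{1}{4} \left(-4395\right) = - \frac{4395}{4} \approx -1098.8$)
$\frac{-2152 + 2890}{\left(-6\right) 104 + t} = \frac{-2152 + 2890}{\left(-6\right) 104 - \frac{4395}{4}} = \frac{738}{-624 - \frac{4395}{4}} = \frac{738}{- \frac{6891}{4}} = 738 \left(- \frac{4}{6891}\right) = - \frac{984}{2297}$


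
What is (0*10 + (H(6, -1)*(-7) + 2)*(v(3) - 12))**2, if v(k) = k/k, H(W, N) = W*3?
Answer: 1860496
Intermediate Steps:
H(W, N) = 3*W
v(k) = 1
(0*10 + (H(6, -1)*(-7) + 2)*(v(3) - 12))**2 = (0*10 + ((3*6)*(-7) + 2)*(1 - 12))**2 = (0 + (18*(-7) + 2)*(-11))**2 = (0 + (-126 + 2)*(-11))**2 = (0 - 124*(-11))**2 = (0 + 1364)**2 = 1364**2 = 1860496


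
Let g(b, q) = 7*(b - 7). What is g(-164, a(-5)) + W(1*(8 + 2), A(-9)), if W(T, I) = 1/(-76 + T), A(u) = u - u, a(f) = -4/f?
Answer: -79003/66 ≈ -1197.0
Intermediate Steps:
g(b, q) = -49 + 7*b (g(b, q) = 7*(-7 + b) = -49 + 7*b)
A(u) = 0
g(-164, a(-5)) + W(1*(8 + 2), A(-9)) = (-49 + 7*(-164)) + 1/(-76 + 1*(8 + 2)) = (-49 - 1148) + 1/(-76 + 1*10) = -1197 + 1/(-76 + 10) = -1197 + 1/(-66) = -1197 - 1/66 = -79003/66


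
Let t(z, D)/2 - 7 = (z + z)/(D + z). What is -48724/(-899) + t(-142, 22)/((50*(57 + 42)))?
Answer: 3618009619/66750750 ≈ 54.202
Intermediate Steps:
t(z, D) = 14 + 4*z/(D + z) (t(z, D) = 14 + 2*((z + z)/(D + z)) = 14 + 2*((2*z)/(D + z)) = 14 + 2*(2*z/(D + z)) = 14 + 4*z/(D + z))
-48724/(-899) + t(-142, 22)/((50*(57 + 42))) = -48724/(-899) + (2*(7*22 + 9*(-142))/(22 - 142))/((50*(57 + 42))) = -48724*(-1/899) + (2*(154 - 1278)/(-120))/((50*99)) = 48724/899 + (2*(-1/120)*(-1124))/4950 = 48724/899 + (281/15)*(1/4950) = 48724/899 + 281/74250 = 3618009619/66750750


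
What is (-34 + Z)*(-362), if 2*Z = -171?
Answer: 43259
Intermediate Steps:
Z = -171/2 (Z = (½)*(-171) = -171/2 ≈ -85.500)
(-34 + Z)*(-362) = (-34 - 171/2)*(-362) = -239/2*(-362) = 43259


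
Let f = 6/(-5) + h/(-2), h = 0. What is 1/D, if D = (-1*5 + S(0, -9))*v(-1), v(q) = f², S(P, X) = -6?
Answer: -25/396 ≈ -0.063131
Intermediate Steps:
f = -6/5 (f = 6/(-5) + 0/(-2) = 6*(-⅕) + 0*(-½) = -6/5 + 0 = -6/5 ≈ -1.2000)
v(q) = 36/25 (v(q) = (-6/5)² = 36/25)
D = -396/25 (D = (-1*5 - 6)*(36/25) = (-5 - 6)*(36/25) = -11*36/25 = -396/25 ≈ -15.840)
1/D = 1/(-396/25) = -25/396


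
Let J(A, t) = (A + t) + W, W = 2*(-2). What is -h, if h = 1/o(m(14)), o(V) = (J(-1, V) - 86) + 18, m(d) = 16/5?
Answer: 5/349 ≈ 0.014327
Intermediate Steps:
m(d) = 16/5 (m(d) = 16*(1/5) = 16/5)
W = -4
J(A, t) = -4 + A + t (J(A, t) = (A + t) - 4 = -4 + A + t)
o(V) = -73 + V (o(V) = ((-4 - 1 + V) - 86) + 18 = ((-5 + V) - 86) + 18 = (-91 + V) + 18 = -73 + V)
h = -5/349 (h = 1/(-73 + 16/5) = 1/(-349/5) = -5/349 ≈ -0.014327)
-h = -1*(-5/349) = 5/349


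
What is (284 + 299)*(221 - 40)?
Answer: 105523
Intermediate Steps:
(284 + 299)*(221 - 40) = 583*181 = 105523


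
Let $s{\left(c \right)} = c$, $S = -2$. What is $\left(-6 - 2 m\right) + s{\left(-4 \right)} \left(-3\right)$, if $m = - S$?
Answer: $2$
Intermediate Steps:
$m = 2$ ($m = \left(-1\right) \left(-2\right) = 2$)
$\left(-6 - 2 m\right) + s{\left(-4 \right)} \left(-3\right) = \left(-6 - 4\right) - -12 = \left(-6 - 4\right) + 12 = -10 + 12 = 2$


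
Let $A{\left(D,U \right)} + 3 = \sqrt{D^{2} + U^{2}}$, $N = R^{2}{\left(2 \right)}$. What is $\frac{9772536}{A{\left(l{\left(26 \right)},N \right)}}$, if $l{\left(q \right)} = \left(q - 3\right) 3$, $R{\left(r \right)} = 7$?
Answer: $\frac{29317608}{7153} + \frac{9772536 \sqrt{7162}}{7153} \approx 1.1972 \cdot 10^{5}$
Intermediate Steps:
$l{\left(q \right)} = -9 + 3 q$ ($l{\left(q \right)} = \left(-3 + q\right) 3 = -9 + 3 q$)
$N = 49$ ($N = 7^{2} = 49$)
$A{\left(D,U \right)} = -3 + \sqrt{D^{2} + U^{2}}$
$\frac{9772536}{A{\left(l{\left(26 \right)},N \right)}} = \frac{9772536}{-3 + \sqrt{\left(-9 + 3 \cdot 26\right)^{2} + 49^{2}}} = \frac{9772536}{-3 + \sqrt{\left(-9 + 78\right)^{2} + 2401}} = \frac{9772536}{-3 + \sqrt{69^{2} + 2401}} = \frac{9772536}{-3 + \sqrt{4761 + 2401}} = \frac{9772536}{-3 + \sqrt{7162}}$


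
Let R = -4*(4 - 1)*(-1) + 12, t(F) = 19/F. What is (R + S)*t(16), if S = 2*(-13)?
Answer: -19/8 ≈ -2.3750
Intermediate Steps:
S = -26
R = 24 (R = -12*(-1) + 12 = -4*(-3) + 12 = 12 + 12 = 24)
(R + S)*t(16) = (24 - 26)*(19/16) = -38/16 = -2*19/16 = -19/8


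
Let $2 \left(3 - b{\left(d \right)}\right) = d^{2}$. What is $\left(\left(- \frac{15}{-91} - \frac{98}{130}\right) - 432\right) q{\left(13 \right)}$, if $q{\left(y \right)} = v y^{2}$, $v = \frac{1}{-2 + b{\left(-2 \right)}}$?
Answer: $\frac{2558764}{35} \approx 73108.0$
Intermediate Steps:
$b{\left(d \right)} = 3 - \frac{d^{2}}{2}$
$v = -1$ ($v = \frac{1}{-2 + \left(3 - \frac{\left(-2\right)^{2}}{2}\right)} = \frac{1}{-2 + \left(3 - 2\right)} = \frac{1}{-2 + 1} = \frac{1}{-1} = -1$)
$q{\left(y \right)} = - y^{2}$
$\left(\left(- \frac{15}{-91} - \frac{98}{130}\right) - 432\right) q{\left(13 \right)} = \left(\left(- \frac{15}{-91} - \frac{98}{130}\right) - 432\right) \left(- 13^{2}\right) = \left(\left(\left(-15\right) \left(- \frac{1}{91}\right) - \frac{49}{65}\right) - 432\right) \left(\left(-1\right) 169\right) = \left(\left(\frac{15}{91} - \frac{49}{65}\right) - 432\right) \left(-169\right) = \left(- \frac{268}{455} - 432\right) \left(-169\right) = \left(- \frac{196828}{455}\right) \left(-169\right) = \frac{2558764}{35}$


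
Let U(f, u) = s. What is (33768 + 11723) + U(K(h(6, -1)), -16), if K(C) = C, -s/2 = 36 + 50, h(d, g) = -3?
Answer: 45319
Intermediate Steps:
s = -172 (s = -2*(36 + 50) = -2*86 = -172)
U(f, u) = -172
(33768 + 11723) + U(K(h(6, -1)), -16) = (33768 + 11723) - 172 = 45491 - 172 = 45319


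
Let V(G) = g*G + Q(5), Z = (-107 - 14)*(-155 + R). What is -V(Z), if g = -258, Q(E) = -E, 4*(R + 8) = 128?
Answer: 4089563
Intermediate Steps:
R = 24 (R = -8 + (1/4)*128 = -8 + 32 = 24)
Z = 15851 (Z = (-107 - 14)*(-155 + 24) = -121*(-131) = 15851)
V(G) = -5 - 258*G (V(G) = -258*G - 1*5 = -258*G - 5 = -5 - 258*G)
-V(Z) = -(-5 - 258*15851) = -(-5 - 4089558) = -1*(-4089563) = 4089563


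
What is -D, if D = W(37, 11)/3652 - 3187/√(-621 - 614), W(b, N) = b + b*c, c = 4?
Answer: -185/3652 - 3187*I*√1235/1235 ≈ -0.050657 - 90.688*I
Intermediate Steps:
W(b, N) = 5*b (W(b, N) = b + b*4 = b + 4*b = 5*b)
D = 185/3652 + 3187*I*√1235/1235 (D = (5*37)/3652 - 3187/√(-621 - 614) = 185*(1/3652) - 3187*(-I*√1235/1235) = 185/3652 - 3187*(-I*√1235/1235) = 185/3652 - (-3187)*I*√1235/1235 = 185/3652 + 3187*I*√1235/1235 ≈ 0.050657 + 90.688*I)
-D = -(185/3652 + 3187*I*√1235/1235) = -185/3652 - 3187*I*√1235/1235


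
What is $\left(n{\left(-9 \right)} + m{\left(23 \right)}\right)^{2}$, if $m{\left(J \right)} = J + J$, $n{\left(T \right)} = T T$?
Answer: $16129$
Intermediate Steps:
$n{\left(T \right)} = T^{2}$
$m{\left(J \right)} = 2 J$
$\left(n{\left(-9 \right)} + m{\left(23 \right)}\right)^{2} = \left(\left(-9\right)^{2} + 2 \cdot 23\right)^{2} = \left(81 + 46\right)^{2} = 127^{2} = 16129$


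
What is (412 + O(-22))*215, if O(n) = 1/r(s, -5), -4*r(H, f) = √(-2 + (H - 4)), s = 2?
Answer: 88580 + 430*I ≈ 88580.0 + 430.0*I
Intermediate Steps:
r(H, f) = -√(-6 + H)/4 (r(H, f) = -√(-2 + (H - 4))/4 = -√(-2 + (-4 + H))/4 = -√(-6 + H)/4)
O(n) = 2*I (O(n) = 1/(-√(-6 + 2)/4) = 1/(-I/2) = 2*I)
(412 + O(-22))*215 = (412 + 2*I)*215 = 88580 + 430*I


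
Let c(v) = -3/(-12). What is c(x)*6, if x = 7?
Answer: 3/2 ≈ 1.5000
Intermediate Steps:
c(v) = ¼ (c(v) = -3*(-1/12) = ¼)
c(x)*6 = (¼)*6 = 3/2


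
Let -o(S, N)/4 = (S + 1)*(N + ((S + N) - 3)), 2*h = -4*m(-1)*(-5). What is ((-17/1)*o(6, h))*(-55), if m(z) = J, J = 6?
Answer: -3220140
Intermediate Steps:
m(z) = 6
h = 60 (h = (-4*6*(-5))/2 = (-24*(-5))/2 = (½)*120 = 60)
o(S, N) = -4*(1 + S)*(-3 + S + 2*N) (o(S, N) = -4*(S + 1)*(N + ((S + N) - 3)) = -4*(1 + S)*(N + ((N + S) - 3)) = -4*(1 + S)*(N + (-3 + N + S)) = -4*(1 + S)*(-3 + S + 2*N))
((-17/1)*o(6, h))*(-55) = ((-17/1)*(12 - 8*60 - 4*6² + 8*6 - 8*60*6))*(-55) = ((-17*1)*(12 - 480 - 4*36 + 48 - 2880))*(-55) = -17*(12 - 480 - 144 + 48 - 2880)*(-55) = -17*(-3444)*(-55) = 58548*(-55) = -3220140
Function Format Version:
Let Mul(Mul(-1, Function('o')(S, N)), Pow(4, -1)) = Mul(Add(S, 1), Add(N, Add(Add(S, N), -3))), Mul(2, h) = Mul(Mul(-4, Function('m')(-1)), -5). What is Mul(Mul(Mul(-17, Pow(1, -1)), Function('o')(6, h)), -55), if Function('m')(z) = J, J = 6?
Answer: -3220140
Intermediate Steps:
Function('m')(z) = 6
h = 60 (h = Mul(Rational(1, 2), Mul(Mul(-4, 6), -5)) = Mul(Rational(1, 2), Mul(-24, -5)) = Mul(Rational(1, 2), 120) = 60)
Function('o')(S, N) = Mul(-4, Add(1, S), Add(-3, S, Mul(2, N))) (Function('o')(S, N) = Mul(-4, Mul(Add(S, 1), Add(N, Add(Add(S, N), -3)))) = Mul(-4, Mul(Add(1, S), Add(N, Add(Add(N, S), -3)))) = Mul(-4, Mul(Add(1, S), Add(N, Add(-3, N, S)))) = Mul(-4, Mul(Add(1, S), Add(-3, S, Mul(2, N)))) = Mul(-4, Add(1, S), Add(-3, S, Mul(2, N))))
Mul(Mul(Mul(-17, Pow(1, -1)), Function('o')(6, h)), -55) = Mul(Mul(Mul(-17, Pow(1, -1)), Add(12, Mul(-8, 60), Mul(-4, Pow(6, 2)), Mul(8, 6), Mul(-8, 60, 6))), -55) = Mul(Mul(Mul(-17, 1), Add(12, -480, Mul(-4, 36), 48, -2880)), -55) = Mul(Mul(-17, Add(12, -480, -144, 48, -2880)), -55) = Mul(Mul(-17, -3444), -55) = Mul(58548, -55) = -3220140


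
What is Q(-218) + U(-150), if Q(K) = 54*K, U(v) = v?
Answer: -11922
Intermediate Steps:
Q(-218) + U(-150) = 54*(-218) - 150 = -11772 - 150 = -11922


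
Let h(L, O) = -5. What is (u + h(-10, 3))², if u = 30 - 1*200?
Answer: 30625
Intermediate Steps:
u = -170 (u = 30 - 200 = -170)
(u + h(-10, 3))² = (-170 - 5)² = (-175)² = 30625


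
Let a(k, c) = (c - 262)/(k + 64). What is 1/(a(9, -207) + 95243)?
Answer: 73/6952270 ≈ 1.0500e-5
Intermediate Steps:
a(k, c) = (-262 + c)/(64 + k)
1/(a(9, -207) + 95243) = 1/((-262 - 207)/(64 + 9) + 95243) = 1/(-469/73 + 95243) = 1/(6952270/73) = 73/6952270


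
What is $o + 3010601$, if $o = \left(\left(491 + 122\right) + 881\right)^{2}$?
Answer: $5242637$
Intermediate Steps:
$o = 2232036$ ($o = \left(613 + 881\right)^{2} = 1494^{2} = 2232036$)
$o + 3010601 = 2232036 + 3010601 = 5242637$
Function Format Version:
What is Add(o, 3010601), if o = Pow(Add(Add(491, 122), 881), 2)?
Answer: 5242637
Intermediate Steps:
o = 2232036 (o = Pow(Add(613, 881), 2) = Pow(1494, 2) = 2232036)
Add(o, 3010601) = Add(2232036, 3010601) = 5242637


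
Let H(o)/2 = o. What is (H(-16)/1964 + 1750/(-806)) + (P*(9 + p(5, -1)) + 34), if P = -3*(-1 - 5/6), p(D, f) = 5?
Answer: 21531054/197873 ≈ 108.81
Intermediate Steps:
H(o) = 2*o
P = 11/2 (P = -3*(-1 - 5*⅙) = -3*(-1 - ⅚) = -3*(-11/6) = 11/2 ≈ 5.5000)
(H(-16)/1964 + 1750/(-806)) + (P*(9 + p(5, -1)) + 34) = ((2*(-16))/1964 + 1750/(-806)) + (11*(9 + 5)/2 + 34) = (-32*1/1964 + 1750*(-1/806)) + ((11/2)*14 + 34) = (-8/491 - 875/403) + (77 + 34) = -432849/197873 + 111 = 21531054/197873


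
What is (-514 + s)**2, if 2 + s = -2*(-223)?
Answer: 4900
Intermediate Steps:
s = 444 (s = -2 - 2*(-223) = -2 + 446 = 444)
(-514 + s)**2 = (-514 + 444)**2 = (-70)**2 = 4900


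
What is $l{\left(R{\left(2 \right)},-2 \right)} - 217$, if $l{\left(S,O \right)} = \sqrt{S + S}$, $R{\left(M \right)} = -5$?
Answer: $-217 + i \sqrt{10} \approx -217.0 + 3.1623 i$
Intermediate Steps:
$l{\left(S,O \right)} = \sqrt{2} \sqrt{S}$ ($l{\left(S,O \right)} = \sqrt{2 S} = \sqrt{2} \sqrt{S}$)
$l{\left(R{\left(2 \right)},-2 \right)} - 217 = \sqrt{2} \sqrt{-5} - 217 = \sqrt{2} i \sqrt{5} - 217 = i \sqrt{10} - 217 = -217 + i \sqrt{10}$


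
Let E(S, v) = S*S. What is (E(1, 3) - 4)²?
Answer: 9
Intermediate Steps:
E(S, v) = S²
(E(1, 3) - 4)² = (1² - 4)² = (1 - 4)² = (-3)² = 9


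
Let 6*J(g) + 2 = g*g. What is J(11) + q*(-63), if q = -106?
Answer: 40187/6 ≈ 6697.8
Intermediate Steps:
J(g) = -1/3 + g**2/6 (J(g) = -1/3 + (g*g)/6 = -1/3 + g**2/6)
J(11) + q*(-63) = (-1/3 + (1/6)*11**2) - 106*(-63) = (-1/3 + (1/6)*121) + 6678 = (-1/3 + 121/6) + 6678 = 119/6 + 6678 = 40187/6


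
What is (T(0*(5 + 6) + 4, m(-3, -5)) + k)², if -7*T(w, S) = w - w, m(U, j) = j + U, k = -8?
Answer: 64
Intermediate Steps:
m(U, j) = U + j
T(w, S) = 0 (T(w, S) = -(w - w)/7 = -⅐*0 = 0)
(T(0*(5 + 6) + 4, m(-3, -5)) + k)² = (0 - 8)² = (-8)² = 64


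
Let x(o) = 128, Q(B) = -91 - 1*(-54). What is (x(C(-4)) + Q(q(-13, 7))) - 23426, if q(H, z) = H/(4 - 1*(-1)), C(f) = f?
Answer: -23335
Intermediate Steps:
q(H, z) = H/5 (q(H, z) = H/(4 + 1) = H/5)
Q(B) = -37 (Q(B) = -91 + 54 = -37)
(x(C(-4)) + Q(q(-13, 7))) - 23426 = (128 - 37) - 23426 = 91 - 23426 = -23335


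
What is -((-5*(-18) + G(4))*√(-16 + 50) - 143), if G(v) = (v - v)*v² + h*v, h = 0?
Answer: 143 - 90*√34 ≈ -381.79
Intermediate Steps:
G(v) = 0 (G(v) = (v - v)*v² + 0*v = 0*v² + 0 = 0 + 0 = 0)
-((-5*(-18) + G(4))*√(-16 + 50) - 143) = -((-5*(-18) + 0)*√(-16 + 50) - 143) = -((90 + 0)*√34 - 143) = -(90*√34 - 143) = -(-143 + 90*√34) = 143 - 90*√34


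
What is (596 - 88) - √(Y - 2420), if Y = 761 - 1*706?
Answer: 508 - I*√2365 ≈ 508.0 - 48.631*I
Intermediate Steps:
Y = 55 (Y = 761 - 706 = 55)
(596 - 88) - √(Y - 2420) = (596 - 88) - √(55 - 2420) = 508 - √(-2365) = 508 - I*√2365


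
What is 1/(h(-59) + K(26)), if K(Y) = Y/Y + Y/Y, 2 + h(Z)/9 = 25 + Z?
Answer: -1/322 ≈ -0.0031056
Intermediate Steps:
h(Z) = 207 + 9*Z (h(Z) = -18 + 9*(25 + Z) = -18 + (225 + 9*Z) = 207 + 9*Z)
K(Y) = 2 (K(Y) = 1 + 1 = 2)
1/(h(-59) + K(26)) = 1/((207 + 9*(-59)) + 2) = 1/((207 - 531) + 2) = 1/(-324 + 2) = 1/(-322) = -1/322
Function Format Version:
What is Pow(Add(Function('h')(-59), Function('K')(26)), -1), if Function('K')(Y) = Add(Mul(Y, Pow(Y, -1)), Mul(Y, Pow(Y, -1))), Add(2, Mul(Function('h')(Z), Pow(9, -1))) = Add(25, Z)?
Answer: Rational(-1, 322) ≈ -0.0031056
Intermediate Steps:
Function('h')(Z) = Add(207, Mul(9, Z)) (Function('h')(Z) = Add(-18, Mul(9, Add(25, Z))) = Add(-18, Add(225, Mul(9, Z))) = Add(207, Mul(9, Z)))
Function('K')(Y) = 2 (Function('K')(Y) = Add(1, 1) = 2)
Pow(Add(Function('h')(-59), Function('K')(26)), -1) = Pow(Add(Add(207, Mul(9, -59)), 2), -1) = Pow(Add(Add(207, -531), 2), -1) = Pow(Add(-324, 2), -1) = Pow(-322, -1) = Rational(-1, 322)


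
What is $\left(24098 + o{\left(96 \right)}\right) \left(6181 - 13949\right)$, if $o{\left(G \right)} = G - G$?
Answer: $-187193264$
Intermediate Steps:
$o{\left(G \right)} = 0$
$\left(24098 + o{\left(96 \right)}\right) \left(6181 - 13949\right) = \left(24098 + 0\right) \left(6181 - 13949\right) = 24098 \left(-7768\right) = -187193264$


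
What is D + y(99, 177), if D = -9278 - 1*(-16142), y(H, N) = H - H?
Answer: 6864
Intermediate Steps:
y(H, N) = 0
D = 6864 (D = -9278 + 16142 = 6864)
D + y(99, 177) = 6864 + 0 = 6864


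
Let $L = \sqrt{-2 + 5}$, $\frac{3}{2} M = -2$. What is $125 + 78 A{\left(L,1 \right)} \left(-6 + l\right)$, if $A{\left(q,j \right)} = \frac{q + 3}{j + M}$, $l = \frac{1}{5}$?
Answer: $\frac{20983}{5} + \frac{6786 \sqrt{3}}{5} \approx 6547.3$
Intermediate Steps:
$M = - \frac{4}{3}$ ($M = \frac{2}{3} \left(-2\right) = - \frac{4}{3} \approx -1.3333$)
$l = \frac{1}{5} \approx 0.2$
$L = \sqrt{3} \approx 1.732$
$A{\left(q,j \right)} = \frac{3 + q}{- \frac{4}{3} + j}$ ($A{\left(q,j \right)} = \frac{q + 3}{j - \frac{4}{3}} = \frac{3 + q}{- \frac{4}{3} + j}$)
$125 + 78 A{\left(L,1 \right)} \left(-6 + l\right) = 125 + 78 \frac{3 \left(3 + \sqrt{3}\right)}{-4 + 3 \cdot 1} \left(-6 + \frac{1}{5}\right) = 125 + 78 \frac{3 \left(3 + \sqrt{3}\right)}{-4 + 3} \left(- \frac{29}{5}\right) = 125 + 78 \frac{3 \left(3 + \sqrt{3}\right)}{-1} \left(- \frac{29}{5}\right) = 125 + 78 \cdot 3 \left(-1\right) \left(3 + \sqrt{3}\right) \left(- \frac{29}{5}\right) = 125 + 78 \left(-9 - 3 \sqrt{3}\right) \left(- \frac{29}{5}\right) = 125 + 78 \left(\frac{261}{5} + \frac{87 \sqrt{3}}{5}\right) = 125 + \left(\frac{20358}{5} + \frac{6786 \sqrt{3}}{5}\right) = \frac{20983}{5} + \frac{6786 \sqrt{3}}{5}$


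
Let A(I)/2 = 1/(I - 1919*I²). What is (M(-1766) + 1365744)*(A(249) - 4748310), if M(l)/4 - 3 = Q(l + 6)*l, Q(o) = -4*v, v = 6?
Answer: -144561138977462503164/19829945 ≈ -7.2900e+12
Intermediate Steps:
Q(o) = -24 (Q(o) = -4*6 = -24)
M(l) = 12 - 96*l (M(l) = 12 + 4*(-24*l) = 12 - 96*l)
A(I) = 2/(I - 1919*I²)
(M(-1766) + 1365744)*(A(249) - 4748310) = ((12 - 96*(-1766)) + 1365744)*(-2/(249*(-1 + 1919*249)) - 4748310) = ((12 + 169536) + 1365744)*(-2*1/249/(-1 + 477831) - 4748310) = (169548 + 1365744)*(-2*1/249/477830 - 4748310) = 1535292*(-2*1/249*1/477830 - 4748310) = 1535292*(-1/59489835 - 4748310) = 1535292*(-282476178428851/59489835) = -144561138977462503164/19829945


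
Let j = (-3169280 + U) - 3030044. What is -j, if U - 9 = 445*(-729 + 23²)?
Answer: 6288315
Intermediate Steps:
U = -88991 (U = 9 + 445*(-729 + 23²) = 9 + 445*(-729 + 529) = 9 + 445*(-200) = 9 - 89000 = -88991)
j = -6288315 (j = (-3169280 - 88991) - 3030044 = -3258271 - 3030044 = -6288315)
-j = -1*(-6288315) = 6288315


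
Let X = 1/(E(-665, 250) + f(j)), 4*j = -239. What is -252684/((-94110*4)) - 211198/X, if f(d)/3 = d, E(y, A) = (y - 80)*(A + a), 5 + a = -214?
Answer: 77099226193306/15685 ≈ 4.9155e+9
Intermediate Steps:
a = -219 (a = -5 - 214 = -219)
E(y, A) = (-219 + A)*(-80 + y) (E(y, A) = (y - 80)*(A - 219) = (-80 + y)*(-219 + A) = (-219 + A)*(-80 + y))
j = -239/4 (j = (¼)*(-239) = -239/4 ≈ -59.750)
f(d) = 3*d
X = -4/93097 (X = 1/((17520 - 219*(-665) - 80*250 + 250*(-665)) + 3*(-239/4)) = 1/((17520 + 145635 - 20000 - 166250) - 717/4) = 1/(-23095 - 717/4) = 1/(-93097/4) = -4/93097 ≈ -4.2966e-5)
-252684/((-94110*4)) - 211198/X = -252684/((-94110*4)) - 211198/(-4/93097) = -252684/(-376440) - 211198*(-93097/4) = -252684*(-1/376440) + 9830950103/2 = 21057/31370 + 9830950103/2 = 77099226193306/15685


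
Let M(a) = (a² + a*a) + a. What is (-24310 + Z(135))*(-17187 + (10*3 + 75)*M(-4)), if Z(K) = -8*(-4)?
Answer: 345888666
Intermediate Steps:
M(a) = a + 2*a² (M(a) = (a² + a²) + a = 2*a² + a = a + 2*a²)
Z(K) = 32
(-24310 + Z(135))*(-17187 + (10*3 + 75)*M(-4)) = (-24310 + 32)*(-17187 + (10*3 + 75)*(-4*(1 + 2*(-4)))) = -24278*(-17187 + (30 + 75)*(-4*(1 - 8))) = -24278*(-17187 + 105*(-4*(-7))) = -24278*(-17187 + 105*28) = -24278*(-17187 + 2940) = -24278*(-14247) = 345888666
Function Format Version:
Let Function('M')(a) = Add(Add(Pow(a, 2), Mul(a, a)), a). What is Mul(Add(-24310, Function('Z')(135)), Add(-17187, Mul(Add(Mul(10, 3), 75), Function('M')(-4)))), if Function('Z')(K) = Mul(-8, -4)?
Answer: 345888666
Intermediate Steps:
Function('M')(a) = Add(a, Mul(2, Pow(a, 2))) (Function('M')(a) = Add(Add(Pow(a, 2), Pow(a, 2)), a) = Add(Mul(2, Pow(a, 2)), a) = Add(a, Mul(2, Pow(a, 2))))
Function('Z')(K) = 32
Mul(Add(-24310, Function('Z')(135)), Add(-17187, Mul(Add(Mul(10, 3), 75), Function('M')(-4)))) = Mul(Add(-24310, 32), Add(-17187, Mul(Add(Mul(10, 3), 75), Mul(-4, Add(1, Mul(2, -4)))))) = Mul(-24278, Add(-17187, Mul(Add(30, 75), Mul(-4, Add(1, -8))))) = Mul(-24278, Add(-17187, Mul(105, Mul(-4, -7)))) = Mul(-24278, Add(-17187, Mul(105, 28))) = Mul(-24278, Add(-17187, 2940)) = Mul(-24278, -14247) = 345888666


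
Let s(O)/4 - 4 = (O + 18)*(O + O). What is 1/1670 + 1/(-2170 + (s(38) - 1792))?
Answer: 3687/5460065 ≈ 0.00067527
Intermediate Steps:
s(O) = 16 + 8*O*(18 + O) (s(O) = 16 + 4*((O + 18)*(O + O)) = 16 + 4*((18 + O)*(2*O)) = 16 + 4*(2*O*(18 + O)) = 16 + 8*O*(18 + O))
1/1670 + 1/(-2170 + (s(38) - 1792)) = 1/1670 + 1/(-2170 + ((16 + 8*38**2 + 144*38) - 1792)) = 1/1670 + 1/(-2170 + ((16 + 8*1444 + 5472) - 1792)) = 1/1670 + 1/(-2170 + ((16 + 11552 + 5472) - 1792)) = 1/1670 + 1/(-2170 + (17040 - 1792)) = 1/1670 + 1/(-2170 + 15248) = 1/1670 + 1/13078 = 3687/5460065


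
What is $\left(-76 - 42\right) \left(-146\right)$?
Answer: $17228$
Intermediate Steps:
$\left(-76 - 42\right) \left(-146\right) = \left(-118\right) \left(-146\right) = 17228$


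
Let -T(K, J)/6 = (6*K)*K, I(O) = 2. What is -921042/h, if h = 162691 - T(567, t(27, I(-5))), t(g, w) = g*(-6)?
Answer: -921042/11736295 ≈ -0.078478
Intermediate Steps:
t(g, w) = -6*g
T(K, J) = -36*K**2 (T(K, J) = -6*6*K*K = -36*K**2)
h = 11736295 (h = 162691 - (-36)*567**2 = 162691 - (-36)*321489 = 162691 - 1*(-11573604) = 162691 + 11573604 = 11736295)
-921042/h = -921042/11736295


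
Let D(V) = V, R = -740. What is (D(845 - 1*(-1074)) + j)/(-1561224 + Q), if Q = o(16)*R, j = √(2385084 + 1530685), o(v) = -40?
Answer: -1919/1531624 - √3915769/1531624 ≈ -0.0025449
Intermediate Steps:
j = √3915769 ≈ 1978.8
Q = 29600 (Q = -40*(-740) = 29600)
(D(845 - 1*(-1074)) + j)/(-1561224 + Q) = ((845 - 1*(-1074)) + √3915769)/(-1561224 + 29600) = ((845 + 1074) + √3915769)/(-1531624) = (1919 + √3915769)*(-1/1531624) = -1919/1531624 - √3915769/1531624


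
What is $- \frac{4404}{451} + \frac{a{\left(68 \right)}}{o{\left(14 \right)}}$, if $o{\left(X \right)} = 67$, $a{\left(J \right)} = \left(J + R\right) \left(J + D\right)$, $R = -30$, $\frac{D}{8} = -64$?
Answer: $- \frac{7904340}{30217} \approx -261.59$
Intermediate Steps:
$D = -512$ ($D = 8 \left(-64\right) = -512$)
$a{\left(J \right)} = \left(-512 + J\right) \left(-30 + J\right)$ ($a{\left(J \right)} = \left(J - 30\right) \left(J - 512\right) = \left(-30 + J\right) \left(-512 + J\right) = \left(-512 + J\right) \left(-30 + J\right)$)
$- \frac{4404}{451} + \frac{a{\left(68 \right)}}{o{\left(14 \right)}} = - \frac{4404}{451} + \frac{15360 + 68^{2} - 36856}{67} = \left(-4404\right) \frac{1}{451} + \left(15360 + 4624 - 36856\right) \frac{1}{67} = - \frac{4404}{451} - \frac{16872}{67} = - \frac{7904340}{30217}$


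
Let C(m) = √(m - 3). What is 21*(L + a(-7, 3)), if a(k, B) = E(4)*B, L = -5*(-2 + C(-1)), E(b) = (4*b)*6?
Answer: 6258 - 210*I ≈ 6258.0 - 210.0*I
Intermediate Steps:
C(m) = √(-3 + m)
E(b) = 24*b
L = 10 - 10*I (L = -5*(-2 + √(-3 - 1)) = -5*(-2 + √(-4)) = -5*(-2 + 2*I) = 10 - 10*I ≈ 10.0 - 10.0*I)
a(k, B) = 96*B (a(k, B) = (24*4)*B = 96*B)
21*(L + a(-7, 3)) = 21*((10 - 10*I) + 96*3) = 21*((10 - 10*I) + 288) = 21*(298 - 10*I) = 6258 - 210*I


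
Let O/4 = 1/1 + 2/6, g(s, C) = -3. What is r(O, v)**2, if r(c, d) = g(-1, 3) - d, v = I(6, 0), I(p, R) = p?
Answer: 81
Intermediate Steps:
v = 6
O = 16/3 (O = 4*(1/1 + 2/6) = 4*(1*1 + 2*(1/6)) = 4*(1 + 1/3) = 4*(4/3) = 16/3 ≈ 5.3333)
r(c, d) = -3 - d
r(O, v)**2 = (-3 - 1*6)**2 = (-3 - 6)**2 = (-9)**2 = 81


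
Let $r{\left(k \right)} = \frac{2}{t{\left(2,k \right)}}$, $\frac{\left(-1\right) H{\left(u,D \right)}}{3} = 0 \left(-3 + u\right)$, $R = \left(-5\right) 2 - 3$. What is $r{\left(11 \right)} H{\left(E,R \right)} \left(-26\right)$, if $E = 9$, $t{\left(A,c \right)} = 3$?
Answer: $0$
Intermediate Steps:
$R = -13$ ($R = -10 - 3 = -13$)
$H{\left(u,D \right)} = 0$ ($H{\left(u,D \right)} = - 3 \cdot 0 \left(-3 + u\right) = \left(-3\right) 0 = 0$)
$r{\left(k \right)} = \frac{2}{3}$
$r{\left(11 \right)} H{\left(E,R \right)} \left(-26\right) = \frac{2}{3} \cdot 0 \left(-26\right) = 0 \left(-26\right) = 0$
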